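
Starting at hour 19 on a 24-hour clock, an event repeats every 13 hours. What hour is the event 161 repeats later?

161·13 = 2093.
Dividing 2093 by 24 gives quotient 87 and remainder 5.
(19 + 5) mod 24 = 0.

0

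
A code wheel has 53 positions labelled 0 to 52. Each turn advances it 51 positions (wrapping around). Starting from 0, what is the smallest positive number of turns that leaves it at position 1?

51·26 = 1326 = 25·53 + 1, so 51⁻¹ ≡ 26 (mod 53).

26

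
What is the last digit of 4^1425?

4

Powers of 4 mod 10 repeat with period 2: 4, 6.
1425 leaves remainder 1 on division by 2, so 4^1425 ends in 4.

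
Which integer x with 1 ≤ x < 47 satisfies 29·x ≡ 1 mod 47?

29·13 = 377 = 8·47 + 1, so 29⁻¹ ≡ 13 (mod 47).

13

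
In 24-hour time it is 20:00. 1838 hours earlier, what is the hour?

6

1838 = 76·24 + 14, so 1838 mod 24 = 14.
(20 − 14) mod 24 = 6.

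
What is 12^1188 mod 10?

6

The units digit of 12^n cycles with period 4: 2, 4, 8, 6, …
1188 leaves remainder 0 on division by 4, so 12^1188 ends in 6.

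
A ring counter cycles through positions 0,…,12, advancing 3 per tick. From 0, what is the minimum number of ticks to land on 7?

The inverse of 3 mod 13 is 9 (since 3·9 = 27 ≡ 1).
So x ≡ 9·7 = 63 ≡ 11 (mod 13).

11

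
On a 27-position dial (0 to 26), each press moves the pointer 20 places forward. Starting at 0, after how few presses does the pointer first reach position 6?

3

20⁻¹ ≡ 23 (mod 27) because 20·23 = 460 = 17·27 + 1.
Multiplying both sides by 23: x ≡ 23·6 = 138 ≡ 3 (mod 27).
Check: 20·3 = 60 = 2·27 + 6.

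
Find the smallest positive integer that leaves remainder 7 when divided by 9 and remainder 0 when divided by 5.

x ≡ 0 (mod 5) gives x ∈ {0, 5, 10, 15, 20, 25}.
The first of these with x mod 9 = 7 is 25.

25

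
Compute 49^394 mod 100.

By repeated squaring mod 100: 49^1≡49, 49^2≡1, 49^4≡1, 49^8≡1, 49^16≡1, 49^32≡1, 49^64≡1, 49^128≡1, 49^256≡1.
394 = 2 + 8 + 128 + 256, so 49^394 ≡ 1·1·1·1 ≡ 1 (mod 100).

1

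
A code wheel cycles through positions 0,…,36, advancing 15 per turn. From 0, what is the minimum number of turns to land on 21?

The inverse of 15 mod 37 is 5 (since 15·5 = 75 ≡ 1).
So x ≡ 5·21 = 105 ≡ 31 (mod 37).

31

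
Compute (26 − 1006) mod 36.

1006 − 27·36 = 34, so 1006 ≡ 34 (mod 36).
(26 − 34) mod 36 = 28.

28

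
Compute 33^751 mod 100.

Successive squares of 33 mod 100: 33^1≡33, 33^2≡89, 33^4≡21, 33^8≡41, 33^16≡81, 33^32≡61, 33^64≡21, 33^128≡41, 33^256≡81, 33^512≡61.
Since 751 = 1 + 2 + 4 + 8 + 32 + 64 + 128 + 512 in binary, 33^751 ≡ 33·89·21·41·61·21·41·61 ≡ 17 (mod 100).

17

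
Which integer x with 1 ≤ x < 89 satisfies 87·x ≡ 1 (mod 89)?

44

89 = 1·87 + 2
87 = 43·2 + 1
2 = 2·1 + 0
Back-substituting gives 87·44 ≡ 1 (mod 89).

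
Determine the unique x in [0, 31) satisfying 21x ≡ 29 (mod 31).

25

The inverse of 21 mod 31 is 3 (since 21·3 = 63 ≡ 1).
Multiplying both sides by 3: x ≡ 3·29 = 87 ≡ 25 (mod 31).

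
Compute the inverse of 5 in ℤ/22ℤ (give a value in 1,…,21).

9

5·9 = 45 = 2·22 + 1, so 5⁻¹ ≡ 9 (mod 22).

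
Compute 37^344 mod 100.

Square-and-reduce mod 100: 37^1≡37, 37^2≡69, 37^4≡61, 37^8≡21, 37^16≡41, 37^32≡81, 37^64≡61, 37^128≡21, 37^256≡41.
344 = 8 + 16 + 64 + 256, so 37^344 ≡ 21·41·61·41 ≡ 61 (mod 100).

61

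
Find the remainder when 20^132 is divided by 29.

16

By repeated squaring mod 29: 20^1≡20, 20^2≡23, 20^4≡7, 20^8≡20, 20^16≡23, 20^32≡7, 20^64≡20, 20^128≡23.
132 = 4 + 128, so 20^132 ≡ 7·23 ≡ 16 (mod 29).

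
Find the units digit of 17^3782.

9

Last digits of 7^n: 7, 9, 3, 1 (period 4).
3782 leaves remainder 2 on division by 4, so 17^3782 ends in 9.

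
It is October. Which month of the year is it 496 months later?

February

496 = 41·12 + 4, so 496 mod 12 = 4.
October + 4 months → February.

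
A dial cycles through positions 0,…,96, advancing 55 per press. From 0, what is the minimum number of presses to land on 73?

The inverse of 55 mod 97 is 30 (since 55·30 = 1650 ≡ 1).
Multiplying both sides by 30: x ≡ 30·73 = 2190 ≡ 56 (mod 97).

56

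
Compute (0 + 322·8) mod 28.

322·8 = 2576.
2576 − 92·28 = 0, so 2576 ≡ 0 (mod 28).
(0 + 0) mod 28 = 0.

0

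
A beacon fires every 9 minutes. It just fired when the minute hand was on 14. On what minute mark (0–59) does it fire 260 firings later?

14

260·9 = 2340.
2340 − 39·60 = 0, so 2340 ≡ 0 (mod 60).
(14 + 0) mod 60 = 14.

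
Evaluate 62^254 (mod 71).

43

Square-and-reduce mod 71: 62^1≡62, 62^2≡10, 62^4≡29, 62^8≡60, 62^16≡50, 62^32≡15, 62^64≡12, 62^128≡2.
254 = 2 + 4 + 8 + 16 + 32 + 64 + 128, so 62^254 ≡ 10·29·60·50·15·12·2 ≡ 43 (mod 71).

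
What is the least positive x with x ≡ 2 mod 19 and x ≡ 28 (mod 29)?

x ≡ 2 (mod 19) gives x ∈ {2, 21, 40, 59, 78, 97, 116, 135, …}.
The first of these with x mod 29 = 28 is 173.

173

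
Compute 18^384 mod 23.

9

Square-and-reduce mod 23: 18^1≡18, 18^2≡2, 18^4≡4, 18^8≡16, 18^16≡3, 18^32≡9, 18^64≡12, 18^128≡6, 18^256≡13.
384 = 128 + 256, so 18^384 ≡ 6·13 ≡ 9 (mod 23).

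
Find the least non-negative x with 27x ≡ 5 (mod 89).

27⁻¹ ≡ 33 (mod 89) because 27·33 = 891 = 10·89 + 1.
So x ≡ 33·5 = 165 ≡ 76 (mod 89).

76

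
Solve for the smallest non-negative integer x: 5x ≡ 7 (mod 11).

The inverse of 5 mod 11 is 9 (since 5·9 = 45 ≡ 1).
So x ≡ 9·7 = 63 ≡ 8 (mod 11).

8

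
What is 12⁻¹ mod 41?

41 = 3·12 + 5
12 = 2·5 + 2
5 = 2·2 + 1
2 = 2·1 + 0
Back-substituting gives 12·24 ≡ 1 (mod 41).

24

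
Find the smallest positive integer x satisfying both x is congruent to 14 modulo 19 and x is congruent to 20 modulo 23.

x ≡ 14 (mod 19) gives x ∈ {14, 33, 52, 71, 90, 109, 128, 147, …}.
The first of these with x mod 23 = 20 is 204.

204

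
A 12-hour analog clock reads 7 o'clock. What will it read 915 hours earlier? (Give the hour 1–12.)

915 = 76·12 + 3, so 915 mod 12 = 3.
7 − 3 → 4 on a 12-hour dial.

4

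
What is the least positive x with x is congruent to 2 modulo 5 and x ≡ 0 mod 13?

x ≡ 2 (mod 5) gives x ∈ {2, 7, 12, 17, 22, 27, 32, 37, …}.
The first of these with x mod 13 = 0 is 52.

52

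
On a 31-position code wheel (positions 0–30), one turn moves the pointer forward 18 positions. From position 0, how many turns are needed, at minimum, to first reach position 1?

19

31 = 1·18 + 13
18 = 1·13 + 5
13 = 2·5 + 3
5 = 1·3 + 2
3 = 1·2 + 1
2 = 2·1 + 0
Back-substituting gives 18·19 ≡ 1 (mod 31).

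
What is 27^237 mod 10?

Powers of 7 mod 10 repeat with period 4: 7, 9, 3, 1.
237 mod 4 = 1, so the last digit matches 7^1 = 7.

7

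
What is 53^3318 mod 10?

Powers of 3 mod 10 repeat with period 4: 3, 9, 7, 1.
3318 leaves remainder 2 on division by 4, so 53^3318 ends in 9.

9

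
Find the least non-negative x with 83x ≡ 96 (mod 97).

7

The inverse of 83 mod 97 is 90 (since 83·90 = 7470 ≡ 1).
Multiplying both sides by 90: x ≡ 90·96 = 8640 ≡ 7 (mod 97).
Check: 83·7 = 581 = 5·97 + 96.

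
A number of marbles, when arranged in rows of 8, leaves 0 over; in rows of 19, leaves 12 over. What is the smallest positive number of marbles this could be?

88

x ≡ 0 (mod 8) gives x ∈ {0, 8, 16, 24, 32, 40, 48, 56, …}.
The first of these with x mod 19 = 12 is 88.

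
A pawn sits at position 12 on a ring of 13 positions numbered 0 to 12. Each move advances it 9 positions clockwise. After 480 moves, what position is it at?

480·9 = 4320.
Dividing 4320 by 13 gives quotient 332 and remainder 4.
(12 + 4) mod 13 = 3.

3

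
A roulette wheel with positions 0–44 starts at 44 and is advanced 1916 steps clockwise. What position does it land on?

1916 mod 45 = 26 (since 42·45 = 1890).
(44 + 26) mod 45 = 25.

25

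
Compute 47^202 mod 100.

9

By repeated squaring mod 100: 47^1≡47, 47^2≡9, 47^4≡81, 47^8≡61, 47^16≡21, 47^32≡41, 47^64≡81, 47^128≡61.
Since 202 = 2 + 8 + 64 + 128 in binary, 47^202 ≡ 9·61·81·61 ≡ 9 (mod 100).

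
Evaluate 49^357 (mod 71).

54

By repeated squaring mod 71: 49^1≡49, 49^2≡58, 49^4≡27, 49^8≡19, 49^16≡6, 49^32≡36, 49^64≡18, 49^128≡40, 49^256≡38.
357 = 1 + 4 + 32 + 64 + 256, so 49^357 ≡ 49·27·36·18·38 ≡ 54 (mod 71).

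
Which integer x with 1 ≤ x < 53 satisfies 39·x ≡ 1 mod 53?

53 = 1·39 + 14
39 = 2·14 + 11
14 = 1·11 + 3
11 = 3·3 + 2
3 = 1·2 + 1
2 = 2·1 + 0
Back-substituting gives 39·34 ≡ 1 (mod 53).

34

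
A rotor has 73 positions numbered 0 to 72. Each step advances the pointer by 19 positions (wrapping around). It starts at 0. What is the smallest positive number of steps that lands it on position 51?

The inverse of 19 mod 73 is 50 (since 19·50 = 950 ≡ 1).
So x ≡ 50·51 = 2550 ≡ 68 (mod 73).

68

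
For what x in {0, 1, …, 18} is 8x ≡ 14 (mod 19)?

16

The inverse of 8 mod 19 is 12 (since 8·12 = 96 ≡ 1).
So x ≡ 12·14 = 168 ≡ 16 (mod 19).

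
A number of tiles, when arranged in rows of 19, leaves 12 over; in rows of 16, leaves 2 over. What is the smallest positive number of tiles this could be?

x ≡ 2 (mod 16) gives x ∈ {2, 18, 34, 50}.
The first of these with x mod 19 = 12 is 50.

50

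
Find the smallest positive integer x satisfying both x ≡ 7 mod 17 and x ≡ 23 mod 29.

Since 29·10 ≡ 1 (mod 17), take x = 23 + 29·((7−23)·10 mod 17) = 23 + 29·10 = 313.
Check: 313 mod 17 = 7, 313 mod 29 = 23.

313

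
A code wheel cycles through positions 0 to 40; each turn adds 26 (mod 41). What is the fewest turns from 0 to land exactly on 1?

30

41 = 1·26 + 15
26 = 1·15 + 11
15 = 1·11 + 4
11 = 2·4 + 3
4 = 1·3 + 1
3 = 3·1 + 0
Back-substituting gives 26·30 ≡ 1 (mod 41).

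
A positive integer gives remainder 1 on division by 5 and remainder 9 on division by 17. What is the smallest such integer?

26

x ≡ 1 (mod 5) gives x ∈ {1, 6, 11, 16, 21, 26}.
The first of these with x mod 17 = 9 is 26.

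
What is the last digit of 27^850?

9

Powers of 7 mod 10 repeat with period 4: 7, 9, 3, 1.
850 leaves remainder 2 on division by 4, so 27^850 ends in 9.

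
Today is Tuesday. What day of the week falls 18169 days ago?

18169 = 2595·7 + 4, so 18169 mod 7 = 4.
Tuesday − 4 days → Friday.

Friday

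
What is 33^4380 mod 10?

Powers of 3 mod 10 repeat with period 4: 3, 9, 7, 1.
4380 mod 4 = 0, so the last digit matches 3^4 = 1.

1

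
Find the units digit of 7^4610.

9

The units digit of 7^n cycles with period 4: 7, 9, 3, 1, …
4610 mod 4 = 2, so the last digit matches 7^2 = 9.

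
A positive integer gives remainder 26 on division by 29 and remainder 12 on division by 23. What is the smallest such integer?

x ≡ 12 (mod 23) gives x ∈ {12, 35, 58, 81, 104, 127, 150, 173, …}.
The first of these with x mod 29 = 26 is 403.

403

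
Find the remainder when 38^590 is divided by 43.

25

Square-and-reduce mod 43: 38^1≡38, 38^2≡25, 38^4≡23, 38^8≡13, 38^16≡40, 38^32≡9, 38^64≡38, 38^128≡25, 38^256≡23, 38^512≡13.
Since 590 = 2 + 4 + 8 + 64 + 512 in binary, 38^590 ≡ 25·23·13·38·13 ≡ 25 (mod 43).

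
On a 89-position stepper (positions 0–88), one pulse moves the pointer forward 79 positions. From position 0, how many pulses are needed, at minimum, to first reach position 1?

80

89 = 1·79 + 10
79 = 7·10 + 9
10 = 1·9 + 1
9 = 9·1 + 0
Back-substituting gives 79·80 ≡ 1 (mod 89).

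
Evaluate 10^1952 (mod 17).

Successive squares of 10 mod 17: 10^1≡10, 10^2≡15, 10^4≡4, 10^8≡16, 10^16≡1, 10^32≡1, 10^64≡1, 10^128≡1, 10^256≡1, 10^512≡1, 10^1024≡1.
1952 = 32 + 128 + 256 + 512 + 1024, so 10^1952 ≡ 1·1·1·1·1 ≡ 1 (mod 17).

1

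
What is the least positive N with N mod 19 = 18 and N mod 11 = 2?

189

x ≡ 2 (mod 11) gives x ∈ {2, 13, 24, 35, 46, 57, 68, 79, …}.
The first of these with x mod 19 = 18 is 189.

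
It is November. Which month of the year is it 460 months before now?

July

Dividing 460 by 12 gives quotient 38 and remainder 4.
November − 4 months → July.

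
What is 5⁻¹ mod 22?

9

5·9 = 45 = 2·22 + 1, so 5⁻¹ ≡ 9 (mod 22).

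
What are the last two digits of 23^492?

21

By repeated squaring mod 100: 23^1≡23, 23^2≡29, 23^4≡41, 23^8≡81, 23^16≡61, 23^32≡21, 23^64≡41, 23^128≡81, 23^256≡61.
492 = 4 + 8 + 32 + 64 + 128 + 256, so 23^492 ≡ 41·81·21·41·81·61 ≡ 21 (mod 100).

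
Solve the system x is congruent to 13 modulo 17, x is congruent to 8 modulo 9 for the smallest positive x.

x ≡ 8 (mod 9) gives x ∈ {8, 17, 26, 35, 44, 53, 62, 71, …}.
The first of these with x mod 17 = 13 is 98.

98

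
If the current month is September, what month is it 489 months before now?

December

489 = 40·12 + 9, so 489 mod 12 = 9.
September − 9 months → December.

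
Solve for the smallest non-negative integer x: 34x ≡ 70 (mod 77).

34⁻¹ ≡ 34 (mod 77) because 34·34 = 1156 = 15·77 + 1.
So x ≡ 34·70 = 2380 ≡ 70 (mod 77).

70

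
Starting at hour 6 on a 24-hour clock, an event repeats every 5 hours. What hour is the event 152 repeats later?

152·5 = 760.
760 mod 24 = 16 (since 31·24 = 744).
(6 + 16) mod 24 = 22.

22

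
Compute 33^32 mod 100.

61

By repeated squaring mod 100: 33^1≡33, 33^2≡89, 33^4≡21, 33^8≡41, 33^16≡81, 33^32≡61.
32 = 32, so 33^32 ≡ 61 ≡ 61 (mod 100).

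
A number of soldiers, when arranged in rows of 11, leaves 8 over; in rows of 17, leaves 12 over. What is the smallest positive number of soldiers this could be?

63

x ≡ 8 (mod 11) gives x ∈ {8, 19, 30, 41, 52, 63}.
The first of these with x mod 17 = 12 is 63.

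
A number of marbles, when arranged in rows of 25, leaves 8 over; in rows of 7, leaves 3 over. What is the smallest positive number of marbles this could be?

108

x ≡ 3 (mod 7) gives x ∈ {3, 10, 17, 24, 31, 38, 45, 52, …}.
The first of these with x mod 25 = 8 is 108.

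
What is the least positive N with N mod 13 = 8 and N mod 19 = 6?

177

x ≡ 8 (mod 13) gives x ∈ {8, 21, 34, 47, 60, 73, 86, 99, …}.
The first of these with x mod 19 = 6 is 177.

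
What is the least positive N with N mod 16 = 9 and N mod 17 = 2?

121

x ≡ 9 (mod 16) gives x ∈ {9, 25, 41, 57, 73, 89, 105, 121}.
The first of these with x mod 17 = 2 is 121.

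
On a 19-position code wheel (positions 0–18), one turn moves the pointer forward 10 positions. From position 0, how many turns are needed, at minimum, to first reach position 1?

2

19 = 1·10 + 9
10 = 1·9 + 1
9 = 9·1 + 0
Back-substituting gives 10·2 ≡ 1 (mod 19).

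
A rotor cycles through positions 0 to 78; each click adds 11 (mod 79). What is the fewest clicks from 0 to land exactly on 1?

11·36 = 396 = 5·79 + 1, so 11⁻¹ ≡ 36 (mod 79).

36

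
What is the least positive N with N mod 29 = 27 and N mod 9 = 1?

x ≡ 1 (mod 9) gives x ∈ {1, 10, 19, 28, 37, 46, 55, 64, …}.
The first of these with x mod 29 = 27 is 172.

172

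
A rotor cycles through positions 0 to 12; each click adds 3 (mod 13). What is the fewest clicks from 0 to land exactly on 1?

13 = 4·3 + 1
3 = 3·1 + 0
Back-substituting gives 3·9 ≡ 1 (mod 13).

9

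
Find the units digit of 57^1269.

Powers of 7 mod 10 repeat with period 4: 7, 9, 3, 1.
1269 mod 4 = 1, so the last digit matches 7^1 = 7.

7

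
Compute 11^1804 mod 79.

31

Successive squares of 11 mod 79: 11^1≡11, 11^2≡42, 11^4≡26, 11^8≡44, 11^16≡40, 11^32≡20, 11^64≡5, 11^128≡25, 11^256≡72, 11^512≡49, 11^1024≡31.
Since 1804 = 4 + 8 + 256 + 512 + 1024 in binary, 11^1804 ≡ 26·44·72·49·31 ≡ 31 (mod 79).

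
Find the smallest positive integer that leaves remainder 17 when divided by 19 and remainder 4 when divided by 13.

x ≡ 4 (mod 13) gives x ∈ {4, 17}.
The first of these with x mod 19 = 17 is 17.

17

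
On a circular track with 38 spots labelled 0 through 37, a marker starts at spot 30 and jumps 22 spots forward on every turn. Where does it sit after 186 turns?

186·22 = 4092.
Dividing 4092 by 38 gives quotient 107 and remainder 26.
(30 + 26) mod 38 = 18.

18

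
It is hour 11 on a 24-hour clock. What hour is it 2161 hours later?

2161 − 90·24 = 1, so 2161 ≡ 1 (mod 24).
(11 + 1) mod 24 = 12.

12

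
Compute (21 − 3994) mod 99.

86

Dividing 3994 by 99 gives quotient 40 and remainder 34.
(21 − 34) mod 99 = 86.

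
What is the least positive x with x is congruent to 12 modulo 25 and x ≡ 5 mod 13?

x ≡ 5 (mod 13) gives x ∈ {5, 18, 31, 44, 57, 70, 83, 96, …}.
The first of these with x mod 25 = 12 is 187.

187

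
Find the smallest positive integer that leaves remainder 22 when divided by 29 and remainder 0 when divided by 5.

80

x ≡ 0 (mod 5) gives x ∈ {0, 5, 10, 15, 20, 25, 30, 35, …}.
The first of these with x mod 29 = 22 is 80.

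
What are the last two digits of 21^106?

Square-and-reduce mod 100: 21^1≡21, 21^2≡41, 21^4≡81, 21^8≡61, 21^16≡21, 21^32≡41, 21^64≡81.
106 = 2 + 8 + 32 + 64, so 21^106 ≡ 41·61·41·81 ≡ 21 (mod 100).

21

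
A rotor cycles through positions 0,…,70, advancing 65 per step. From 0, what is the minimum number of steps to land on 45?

65⁻¹ ≡ 59 (mod 71) because 65·59 = 3835 = 54·71 + 1.
So x ≡ 59·45 = 2655 ≡ 28 (mod 71).
Check: 65·28 = 1820 = 25·71 + 45.

28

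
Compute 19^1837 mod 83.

24

Successive squares of 19 mod 83: 19^1≡19, 19^2≡29, 19^4≡11, 19^8≡38, 19^16≡33, 19^32≡10, 19^64≡17, 19^128≡40, 19^256≡23, 19^512≡31, 19^1024≡48.
1837 = 1 + 4 + 8 + 32 + 256 + 512 + 1024, so 19^1837 ≡ 19·11·38·10·23·31·48 ≡ 24 (mod 83).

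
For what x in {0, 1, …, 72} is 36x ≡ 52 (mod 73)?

42

36⁻¹ ≡ 71 (mod 73) because 36·71 = 2556 = 35·73 + 1.
Multiplying both sides by 71: x ≡ 71·52 = 3692 ≡ 42 (mod 73).
Check: 36·42 = 1512 = 20·73 + 52.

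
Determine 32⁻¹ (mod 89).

64

32·64 = 2048 = 23·89 + 1, so 32⁻¹ ≡ 64 (mod 89).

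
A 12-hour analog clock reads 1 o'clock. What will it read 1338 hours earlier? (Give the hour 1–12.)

1338 mod 12 = 6 (since 111·12 = 1332).
1 − 6 → 7 on a 12-hour dial.

7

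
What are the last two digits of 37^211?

13

Successive squares of 37 mod 100: 37^1≡37, 37^2≡69, 37^4≡61, 37^8≡21, 37^16≡41, 37^32≡81, 37^64≡61, 37^128≡21.
Since 211 = 1 + 2 + 16 + 64 + 128 in binary, 37^211 ≡ 37·69·41·61·21 ≡ 13 (mod 100).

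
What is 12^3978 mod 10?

Powers of 2 mod 10 repeat with period 4: 2, 4, 8, 6.
3978 leaves remainder 2 on division by 4, so 12^3978 ends in 4.

4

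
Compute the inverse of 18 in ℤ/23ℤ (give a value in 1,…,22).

23 = 1·18 + 5
18 = 3·5 + 3
5 = 1·3 + 2
3 = 1·2 + 1
2 = 2·1 + 0
Back-substituting gives 18·9 ≡ 1 (mod 23).

9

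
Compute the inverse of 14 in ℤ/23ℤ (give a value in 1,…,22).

5

14·5 = 70 = 3·23 + 1, so 14⁻¹ ≡ 5 (mod 23).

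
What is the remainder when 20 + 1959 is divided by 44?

1959 = 44·44 + 23, so 1959 mod 44 = 23.
(20 + 23) mod 44 = 43.

43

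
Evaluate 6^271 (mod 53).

By repeated squaring mod 53: 6^1≡6, 6^2≡36, 6^4≡24, 6^8≡46, 6^16≡49, 6^32≡16, 6^64≡44, 6^128≡28, 6^256≡42.
Since 271 = 1 + 2 + 4 + 8 + 256 in binary, 6^271 ≡ 6·36·24·46·42 ≡ 25 (mod 53).

25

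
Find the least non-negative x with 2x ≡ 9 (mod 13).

11

2⁻¹ ≡ 7 (mod 13) because 2·7 = 14 = 1·13 + 1.
So x ≡ 7·9 = 63 ≡ 11 (mod 13).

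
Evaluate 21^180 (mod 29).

Successive squares of 21 mod 29: 21^1≡21, 21^2≡6, 21^4≡7, 21^8≡20, 21^16≡23, 21^32≡7, 21^64≡20, 21^128≡23.
Since 180 = 4 + 16 + 32 + 128 in binary, 21^180 ≡ 7·23·7·23 ≡ 24 (mod 29).

24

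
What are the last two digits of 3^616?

Successive squares of 3 mod 100: 3^1≡3, 3^2≡9, 3^4≡81, 3^8≡61, 3^16≡21, 3^32≡41, 3^64≡81, 3^128≡61, 3^256≡21, 3^512≡41.
Since 616 = 8 + 32 + 64 + 512 in binary, 3^616 ≡ 61·41·81·41 ≡ 21 (mod 100).

21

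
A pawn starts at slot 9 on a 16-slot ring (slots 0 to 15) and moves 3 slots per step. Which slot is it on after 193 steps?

193·3 = 579.
579 = 36·16 + 3, so 579 mod 16 = 3.
(9 + 3) mod 16 = 12.

12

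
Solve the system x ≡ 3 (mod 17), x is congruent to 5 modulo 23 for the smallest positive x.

258

x ≡ 3 (mod 17) gives x ∈ {3, 20, 37, 54, 71, 88, 105, 122, …}.
The first of these with x mod 23 = 5 is 258.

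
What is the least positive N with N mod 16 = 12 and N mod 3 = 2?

44

x ≡ 2 (mod 3) gives x ∈ {2, 5, 8, 11, 14, 17, 20, 23, …}.
The first of these with x mod 16 = 12 is 44.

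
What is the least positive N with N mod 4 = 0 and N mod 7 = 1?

Since 7·3 ≡ 1 (mod 4), take x = 1 + 7·((0−1)·3 mod 4) = 1 + 7·1 = 8.
Check: 8 mod 4 = 0, 8 mod 7 = 1.

8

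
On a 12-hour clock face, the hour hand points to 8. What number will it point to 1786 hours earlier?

10

1786 mod 12 = 10 (since 148·12 = 1776).
8 − 10 → 10 on a 12-hour dial.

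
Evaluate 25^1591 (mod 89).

Square-and-reduce mod 89: 25^1≡25, 25^2≡2, 25^4≡4, 25^8≡16, 25^16≡78, 25^32≡32, 25^64≡45, 25^128≡67, 25^256≡39, 25^512≡8, 25^1024≡64.
1591 = 1 + 2 + 4 + 16 + 32 + 512 + 1024, so 25^1591 ≡ 25·2·4·78·32·8·64 ≡ 22 (mod 89).

22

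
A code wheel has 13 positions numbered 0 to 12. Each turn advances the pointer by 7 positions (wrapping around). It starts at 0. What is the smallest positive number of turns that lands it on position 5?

10

The inverse of 7 mod 13 is 2 (since 7·2 = 14 ≡ 1).
So x ≡ 2·5 = 10 ≡ 10 (mod 13).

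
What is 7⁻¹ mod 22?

7·19 = 133 = 6·22 + 1, so 7⁻¹ ≡ 19 (mod 22).

19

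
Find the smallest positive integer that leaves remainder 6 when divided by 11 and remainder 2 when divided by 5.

17

x ≡ 2 (mod 5) gives x ∈ {2, 7, 12, 17}.
The first of these with x mod 11 = 6 is 17.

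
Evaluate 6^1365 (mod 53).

52

Successive squares of 6 mod 53: 6^1≡6, 6^2≡36, 6^4≡24, 6^8≡46, 6^16≡49, 6^32≡16, 6^64≡44, 6^128≡28, 6^256≡42, 6^512≡15, 6^1024≡13.
Since 1365 = 1 + 4 + 16 + 64 + 256 + 1024 in binary, 6^1365 ≡ 6·24·49·44·42·13 ≡ 52 (mod 53).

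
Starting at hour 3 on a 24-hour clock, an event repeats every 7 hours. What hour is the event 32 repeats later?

11

32·7 = 224.
224 − 9·24 = 8, so 224 ≡ 8 (mod 24).
(3 + 8) mod 24 = 11.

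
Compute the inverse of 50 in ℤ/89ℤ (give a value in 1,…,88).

89 = 1·50 + 39
50 = 1·39 + 11
39 = 3·11 + 6
11 = 1·6 + 5
6 = 1·5 + 1
5 = 5·1 + 0
Back-substituting gives 50·73 ≡ 1 (mod 89).

73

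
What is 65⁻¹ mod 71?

59

65·59 = 3835 = 54·71 + 1, so 65⁻¹ ≡ 59 (mod 71).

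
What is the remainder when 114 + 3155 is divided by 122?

97

3155 − 25·122 = 105, so 3155 ≡ 105 (mod 122).
(114 + 105) mod 122 = 97.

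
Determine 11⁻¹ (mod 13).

6

13 = 1·11 + 2
11 = 5·2 + 1
2 = 2·1 + 0
Back-substituting gives 11·6 ≡ 1 (mod 13).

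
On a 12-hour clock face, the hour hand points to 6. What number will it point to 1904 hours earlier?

10

1904 − 158·12 = 8, so 1904 ≡ 8 (mod 12).
6 − 8 → 10 on a 12-hour dial.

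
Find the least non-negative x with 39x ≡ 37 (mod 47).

13

39⁻¹ ≡ 41 (mod 47) because 39·41 = 1599 = 34·47 + 1.
Multiplying both sides by 41: x ≡ 41·37 = 1517 ≡ 13 (mod 47).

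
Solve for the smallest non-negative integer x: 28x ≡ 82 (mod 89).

The inverse of 28 mod 89 is 35 (since 28·35 = 980 ≡ 1).
Multiplying both sides by 35: x ≡ 35·82 = 2870 ≡ 22 (mod 89).

22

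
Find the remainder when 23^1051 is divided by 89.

Successive squares of 23 mod 89: 23^1≡23, 23^2≡84, 23^4≡25, 23^8≡2, 23^16≡4, 23^32≡16, 23^64≡78, 23^128≡32, 23^256≡45, 23^512≡67, 23^1024≡39.
Since 1051 = 1 + 2 + 8 + 16 + 1024 in binary, 23^1051 ≡ 23·84·2·4·39 ≡ 76 (mod 89).

76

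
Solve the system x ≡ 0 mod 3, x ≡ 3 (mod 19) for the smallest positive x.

3

Since 19·1 ≡ 1 (mod 3), take x = 3 + 19·((0−3)·1 mod 3) = 3 + 19·0 = 3.
Check: 3 mod 3 = 0, 3 mod 19 = 3.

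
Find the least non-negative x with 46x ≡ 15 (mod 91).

30

46⁻¹ ≡ 2 (mod 91) because 46·2 = 92 = 1·91 + 1.
Multiplying both sides by 2: x ≡ 2·15 = 30 ≡ 30 (mod 91).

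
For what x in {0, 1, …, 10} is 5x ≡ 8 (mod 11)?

6

The inverse of 5 mod 11 is 9 (since 5·9 = 45 ≡ 1).
So x ≡ 9·8 = 72 ≡ 6 (mod 11).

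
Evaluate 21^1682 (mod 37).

Successive squares of 21 mod 37: 21^1≡21, 21^2≡34, 21^4≡9, 21^8≡7, 21^16≡12, 21^32≡33, 21^64≡16, 21^128≡34, 21^256≡9, 21^512≡7, 21^1024≡12.
Since 1682 = 2 + 16 + 128 + 512 + 1024 in binary, 21^1682 ≡ 34·12·34·7·12 ≡ 7 (mod 37).

7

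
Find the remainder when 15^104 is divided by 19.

Square-and-reduce mod 19: 15^1≡15, 15^2≡16, 15^4≡9, 15^8≡5, 15^16≡6, 15^32≡17, 15^64≡4.
104 = 8 + 32 + 64, so 15^104 ≡ 5·17·4 ≡ 17 (mod 19).

17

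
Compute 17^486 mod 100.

Successive squares of 17 mod 100: 17^1≡17, 17^2≡89, 17^4≡21, 17^8≡41, 17^16≡81, 17^32≡61, 17^64≡21, 17^128≡41, 17^256≡81.
486 = 2 + 4 + 32 + 64 + 128 + 256, so 17^486 ≡ 89·21·61·21·41·81 ≡ 69 (mod 100).

69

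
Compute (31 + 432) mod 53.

39

432 mod 53 = 8 (since 8·53 = 424).
(31 + 8) mod 53 = 39.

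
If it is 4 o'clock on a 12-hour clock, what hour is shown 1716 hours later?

1716 = 143·12 + 0, so 1716 mod 12 = 0.
4 + 0 → 4 on a 12-hour dial.

4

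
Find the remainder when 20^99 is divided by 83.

2

By repeated squaring mod 83: 20^1≡20, 20^2≡68, 20^4≡59, 20^8≡78, 20^16≡25, 20^32≡44, 20^64≡27.
Since 99 = 1 + 2 + 32 + 64 in binary, 20^99 ≡ 20·68·44·27 ≡ 2 (mod 83).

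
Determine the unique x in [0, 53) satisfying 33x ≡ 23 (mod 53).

33⁻¹ ≡ 45 (mod 53) because 33·45 = 1485 = 28·53 + 1.
Multiplying both sides by 45: x ≡ 45·23 = 1035 ≡ 28 (mod 53).

28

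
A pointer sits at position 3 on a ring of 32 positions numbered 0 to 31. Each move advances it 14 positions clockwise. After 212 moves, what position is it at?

212·14 = 2968.
2968 mod 32 = 24 (since 92·32 = 2944).
(3 + 24) mod 32 = 27.

27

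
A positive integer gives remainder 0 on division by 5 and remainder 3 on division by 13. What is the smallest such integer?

x ≡ 0 (mod 5) gives x ∈ {0, 5, 10, 15, 20, 25, 30, 35, …}.
The first of these with x mod 13 = 3 is 55.

55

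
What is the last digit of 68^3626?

4

The units digit of 68^n cycles with period 4: 8, 4, 2, 6, …
3626 mod 4 = 2, so the last digit matches 8^2 = 4.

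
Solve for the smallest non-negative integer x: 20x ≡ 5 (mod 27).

The inverse of 20 mod 27 is 23 (since 20·23 = 460 ≡ 1).
So x ≡ 23·5 = 115 ≡ 7 (mod 27).
Check: 20·7 = 140 = 5·27 + 5.

7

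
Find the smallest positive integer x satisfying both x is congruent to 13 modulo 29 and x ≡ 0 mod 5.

100

x ≡ 0 (mod 5) gives x ∈ {0, 5, 10, 15, 20, 25, 30, 35, …}.
The first of these with x mod 29 = 13 is 100.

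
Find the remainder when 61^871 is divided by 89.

63

Successive squares of 61 mod 89: 61^1≡61, 61^2≡72, 61^4≡22, 61^8≡39, 61^16≡8, 61^32≡64, 61^64≡2, 61^128≡4, 61^256≡16, 61^512≡78.
Since 871 = 1 + 2 + 4 + 32 + 64 + 256 + 512 in binary, 61^871 ≡ 61·72·22·64·2·16·78 ≡ 63 (mod 89).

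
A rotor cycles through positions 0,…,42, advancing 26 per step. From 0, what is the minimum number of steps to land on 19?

The inverse of 26 mod 43 is 5 (since 26·5 = 130 ≡ 1).
So x ≡ 5·19 = 95 ≡ 9 (mod 43).
Check: 26·9 = 234 = 5·43 + 19.

9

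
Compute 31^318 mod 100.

41

Successive squares of 31 mod 100: 31^1≡31, 31^2≡61, 31^4≡21, 31^8≡41, 31^16≡81, 31^32≡61, 31^64≡21, 31^128≡41, 31^256≡81.
318 = 2 + 4 + 8 + 16 + 32 + 256, so 31^318 ≡ 61·21·41·81·61·81 ≡ 41 (mod 100).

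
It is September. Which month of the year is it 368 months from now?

368 mod 12 = 8 (since 30·12 = 360).
September + 8 months → May.

May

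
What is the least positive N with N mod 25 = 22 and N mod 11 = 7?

Since 11·16 ≡ 1 (mod 25), take x = 7 + 11·((22−7)·16 mod 25) = 7 + 11·15 = 172.
Check: 172 mod 25 = 22, 172 mod 11 = 7.

172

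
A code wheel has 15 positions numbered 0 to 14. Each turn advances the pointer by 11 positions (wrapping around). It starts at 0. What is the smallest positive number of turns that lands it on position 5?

10

The inverse of 11 mod 15 is 11 (since 11·11 = 121 ≡ 1).
So x ≡ 11·5 = 55 ≡ 10 (mod 15).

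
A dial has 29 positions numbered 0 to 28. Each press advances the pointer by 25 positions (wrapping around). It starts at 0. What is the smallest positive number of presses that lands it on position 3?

The inverse of 25 mod 29 is 7 (since 25·7 = 175 ≡ 1).
Multiplying both sides by 7: x ≡ 7·3 = 21 ≡ 21 (mod 29).

21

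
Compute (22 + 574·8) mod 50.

14

574·8 = 4592.
Dividing 4592 by 50 gives quotient 91 and remainder 42.
(22 + 42) mod 50 = 14.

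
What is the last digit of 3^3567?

The units digit of 3^n cycles with period 4: 3, 9, 7, 1, …
3567 mod 4 = 3, so the last digit matches 3^3 = 7.

7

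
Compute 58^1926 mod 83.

10

By repeated squaring mod 83: 58^1≡58, 58^2≡44, 58^4≡27, 58^8≡65, 58^16≡75, 58^32≡64, 58^64≡29, 58^128≡11, 58^256≡38, 58^512≡33, 58^1024≡10.
1926 = 2 + 4 + 128 + 256 + 512 + 1024, so 58^1926 ≡ 44·27·11·38·33·10 ≡ 10 (mod 83).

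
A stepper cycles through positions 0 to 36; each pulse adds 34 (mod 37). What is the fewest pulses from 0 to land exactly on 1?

12

37 = 1·34 + 3
34 = 11·3 + 1
3 = 3·1 + 0
Back-substituting gives 34·12 ≡ 1 (mod 37).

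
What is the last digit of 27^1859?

3

The units digit of 27^n cycles with period 4: 7, 9, 3, 1, …
1859 leaves remainder 3 on division by 4, so 27^1859 ends in 3.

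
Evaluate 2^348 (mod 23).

By repeated squaring mod 23: 2^1≡2, 2^2≡4, 2^4≡16, 2^8≡3, 2^16≡9, 2^32≡12, 2^64≡6, 2^128≡13, 2^256≡8.
348 = 4 + 8 + 16 + 64 + 256, so 2^348 ≡ 16·3·9·6·8 ≡ 13 (mod 23).

13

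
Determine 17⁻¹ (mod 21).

21 = 1·17 + 4
17 = 4·4 + 1
4 = 4·1 + 0
Back-substituting gives 17·5 ≡ 1 (mod 21).

5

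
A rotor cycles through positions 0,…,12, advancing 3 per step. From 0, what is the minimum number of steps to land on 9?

3

3⁻¹ ≡ 9 (mod 13) because 3·9 = 27 = 2·13 + 1.
Multiplying both sides by 9: x ≡ 9·9 = 81 ≡ 3 (mod 13).
Check: 3·3 = 9 = 0·13 + 9.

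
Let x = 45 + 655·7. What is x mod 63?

31

655·7 = 4585.
4585 − 72·63 = 49, so 4585 ≡ 49 (mod 63).
(45 + 49) mod 63 = 31.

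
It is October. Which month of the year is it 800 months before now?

800 − 66·12 = 8, so 800 ≡ 8 (mod 12).
October − 8 months → February.

February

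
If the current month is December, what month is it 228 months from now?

228 − 19·12 = 0, so 228 ≡ 0 (mod 12).
December + 0 months → December.

December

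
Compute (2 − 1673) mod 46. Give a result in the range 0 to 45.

31

Dividing 1673 by 46 gives quotient 36 and remainder 17.
(2 − 17) mod 46 = 31.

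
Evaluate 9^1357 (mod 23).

6

By repeated squaring mod 23: 9^1≡9, 9^2≡12, 9^4≡6, 9^8≡13, 9^16≡8, 9^32≡18, 9^64≡2, 9^128≡4, 9^256≡16, 9^512≡3, 9^1024≡9.
1357 = 1 + 4 + 8 + 64 + 256 + 1024, so 9^1357 ≡ 9·6·13·2·16·9 ≡ 6 (mod 23).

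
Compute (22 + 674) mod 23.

674 = 29·23 + 7, so 674 mod 23 = 7.
(22 + 7) mod 23 = 6.

6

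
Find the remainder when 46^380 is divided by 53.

By repeated squaring mod 53: 46^1≡46, 46^2≡49, 46^4≡16, 46^8≡44, 46^16≡28, 46^32≡42, 46^64≡15, 46^128≡13, 46^256≡10.
380 = 4 + 8 + 16 + 32 + 64 + 256, so 46^380 ≡ 16·44·28·42·15·10 ≡ 28 (mod 53).

28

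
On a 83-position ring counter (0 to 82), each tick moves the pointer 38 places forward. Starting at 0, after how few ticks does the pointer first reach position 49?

38⁻¹ ≡ 59 (mod 83) because 38·59 = 2242 = 27·83 + 1.
So x ≡ 59·49 = 2891 ≡ 69 (mod 83).

69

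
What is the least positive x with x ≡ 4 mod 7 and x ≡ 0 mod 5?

25

x ≡ 0 (mod 5) gives x ∈ {0, 5, 10, 15, 20, 25}.
The first of these with x mod 7 = 4 is 25.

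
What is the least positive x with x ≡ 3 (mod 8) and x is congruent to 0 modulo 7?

Since 7·7 ≡ 1 (mod 8), take x = 0 + 7·((3−0)·7 mod 8) = 0 + 7·5 = 35.
Check: 35 mod 8 = 3, 35 mod 7 = 0.

35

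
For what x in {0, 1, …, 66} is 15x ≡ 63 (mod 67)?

The inverse of 15 mod 67 is 9 (since 15·9 = 135 ≡ 1).
So x ≡ 9·63 = 567 ≡ 31 (mod 67).
Check: 15·31 = 465 = 6·67 + 63.

31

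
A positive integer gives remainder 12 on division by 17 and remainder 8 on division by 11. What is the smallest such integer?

Since 11·14 ≡ 1 (mod 17), take x = 8 + 11·((12−8)·14 mod 17) = 8 + 11·5 = 63.
Check: 63 mod 17 = 12, 63 mod 11 = 8.

63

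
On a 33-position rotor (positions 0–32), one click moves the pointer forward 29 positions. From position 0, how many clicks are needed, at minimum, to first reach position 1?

33 = 1·29 + 4
29 = 7·4 + 1
4 = 4·1 + 0
Back-substituting gives 29·8 ≡ 1 (mod 33).

8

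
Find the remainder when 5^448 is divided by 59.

Square-and-reduce mod 59: 5^1≡5, 5^2≡25, 5^4≡35, 5^8≡45, 5^16≡19, 5^32≡7, 5^64≡49, 5^128≡41, 5^256≡29.
448 = 64 + 128 + 256, so 5^448 ≡ 49·41·29 ≡ 28 (mod 59).

28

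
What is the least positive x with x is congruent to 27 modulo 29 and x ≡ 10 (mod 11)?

x ≡ 10 (mod 11) gives x ∈ {10, 21, 32, 43, 54, 65, 76, 87, …}.
The first of these with x mod 29 = 27 is 230.

230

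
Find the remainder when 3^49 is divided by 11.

By repeated squaring mod 11: 3^1≡3, 3^2≡9, 3^4≡4, 3^8≡5, 3^16≡3, 3^32≡9.
49 = 1 + 16 + 32, so 3^49 ≡ 3·3·9 ≡ 4 (mod 11).

4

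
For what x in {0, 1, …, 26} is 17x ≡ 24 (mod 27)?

3

The inverse of 17 mod 27 is 8 (since 17·8 = 136 ≡ 1).
Multiplying both sides by 8: x ≡ 8·24 = 192 ≡ 3 (mod 27).
Check: 17·3 = 51 = 1·27 + 24.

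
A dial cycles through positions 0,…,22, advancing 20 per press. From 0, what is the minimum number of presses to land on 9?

20

20⁻¹ ≡ 15 (mod 23) because 20·15 = 300 = 13·23 + 1.
So x ≡ 15·9 = 135 ≡ 20 (mod 23).
Check: 20·20 = 400 = 17·23 + 9.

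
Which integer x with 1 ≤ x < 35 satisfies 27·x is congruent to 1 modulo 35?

27·13 = 351 = 10·35 + 1, so 27⁻¹ ≡ 13 (mod 35).

13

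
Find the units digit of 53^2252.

1

Powers of 3 mod 10 repeat with period 4: 3, 9, 7, 1.
2252 mod 4 = 0, so the last digit matches 3^4 = 1.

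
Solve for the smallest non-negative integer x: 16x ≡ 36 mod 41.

The inverse of 16 mod 41 is 18 (since 16·18 = 288 ≡ 1).
So x ≡ 18·36 = 648 ≡ 33 (mod 41).

33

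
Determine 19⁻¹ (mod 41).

41 = 2·19 + 3
19 = 6·3 + 1
3 = 3·1 + 0
Back-substituting gives 19·13 ≡ 1 (mod 41).

13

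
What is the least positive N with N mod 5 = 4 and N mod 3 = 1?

Since 3·2 ≡ 1 (mod 5), take x = 1 + 3·((4−1)·2 mod 5) = 1 + 3·1 = 4.
Check: 4 mod 5 = 4, 4 mod 3 = 1.

4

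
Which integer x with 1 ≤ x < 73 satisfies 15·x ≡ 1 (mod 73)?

39

15·39 = 585 = 8·73 + 1, so 15⁻¹ ≡ 39 (mod 73).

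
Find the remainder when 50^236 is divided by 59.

12

Square-and-reduce mod 59: 50^1≡50, 50^2≡22, 50^4≡12, 50^8≡26, 50^16≡27, 50^32≡21, 50^64≡28, 50^128≡17.
236 = 4 + 8 + 32 + 64 + 128, so 50^236 ≡ 12·26·21·28·17 ≡ 12 (mod 59).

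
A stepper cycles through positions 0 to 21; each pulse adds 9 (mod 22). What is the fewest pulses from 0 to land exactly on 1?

5

22 = 2·9 + 4
9 = 2·4 + 1
4 = 4·1 + 0
Back-substituting gives 9·5 ≡ 1 (mod 22).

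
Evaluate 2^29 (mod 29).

By repeated squaring mod 29: 2^1≡2, 2^2≡4, 2^4≡16, 2^8≡24, 2^16≡25.
Since 29 = 1 + 4 + 8 + 16 in binary, 2^29 ≡ 2·16·24·25 ≡ 2 (mod 29).

2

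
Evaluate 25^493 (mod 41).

Successive squares of 25 mod 41: 25^1≡25, 25^2≡10, 25^4≡18, 25^8≡37, 25^16≡16, 25^32≡10, 25^64≡18, 25^128≡37, 25^256≡16.
Since 493 = 1 + 4 + 8 + 32 + 64 + 128 + 256 in binary, 25^493 ≡ 25·18·37·10·18·37·16 ≡ 4 (mod 41).

4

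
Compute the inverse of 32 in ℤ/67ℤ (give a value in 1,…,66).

44

67 = 2·32 + 3
32 = 10·3 + 2
3 = 1·2 + 1
2 = 2·1 + 0
Back-substituting gives 32·44 ≡ 1 (mod 67).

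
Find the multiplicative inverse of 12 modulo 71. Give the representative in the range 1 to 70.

6

71 = 5·12 + 11
12 = 1·11 + 1
11 = 11·1 + 0
Back-substituting gives 12·6 ≡ 1 (mod 71).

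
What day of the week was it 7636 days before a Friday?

Saturday

Dividing 7636 by 7 gives quotient 1090 and remainder 6.
Friday − 6 days → Saturday.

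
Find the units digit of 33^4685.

Powers of 3 mod 10 repeat with period 4: 3, 9, 7, 1.
4685 mod 4 = 1, so the last digit matches 3^1 = 3.

3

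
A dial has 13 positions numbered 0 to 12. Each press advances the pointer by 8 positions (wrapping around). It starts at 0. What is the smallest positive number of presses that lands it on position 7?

The inverse of 8 mod 13 is 5 (since 8·5 = 40 ≡ 1).
Multiplying both sides by 5: x ≡ 5·7 = 35 ≡ 9 (mod 13).
Check: 8·9 = 72 = 5·13 + 7.

9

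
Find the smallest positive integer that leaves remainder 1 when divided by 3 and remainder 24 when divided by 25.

49

Since 25·1 ≡ 1 (mod 3), take x = 24 + 25·((1−24)·1 mod 3) = 24 + 25·1 = 49.
Check: 49 mod 3 = 1, 49 mod 25 = 24.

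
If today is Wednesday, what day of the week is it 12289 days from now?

12289 = 1755·7 + 4, so 12289 mod 7 = 4.
Wednesday + 4 days → Sunday.

Sunday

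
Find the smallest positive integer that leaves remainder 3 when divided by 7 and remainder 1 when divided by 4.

17

x ≡ 1 (mod 4) gives x ∈ {1, 5, 9, 13, 17}.
The first of these with x mod 7 = 3 is 17.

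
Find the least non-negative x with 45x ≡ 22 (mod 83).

The inverse of 45 mod 83 is 24 (since 45·24 = 1080 ≡ 1).
So x ≡ 24·22 = 528 ≡ 30 (mod 83).

30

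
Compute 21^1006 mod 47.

Square-and-reduce mod 47: 21^1≡21, 21^2≡18, 21^4≡42, 21^8≡25, 21^16≡14, 21^32≡8, 21^64≡17, 21^128≡7, 21^256≡2, 21^512≡4.
Since 1006 = 2 + 4 + 8 + 32 + 64 + 128 + 256 + 512 in binary, 21^1006 ≡ 18·42·25·8·17·7·2·4 ≡ 12 (mod 47).

12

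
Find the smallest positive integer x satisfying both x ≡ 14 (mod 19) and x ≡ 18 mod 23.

x ≡ 14 (mod 19) gives x ∈ {14, 33, 52, 71, 90, 109, 128, 147, …}.
The first of these with x mod 23 = 18 is 432.

432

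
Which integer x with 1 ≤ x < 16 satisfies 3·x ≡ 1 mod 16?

11

16 = 5·3 + 1
3 = 3·1 + 0
Back-substituting gives 3·11 ≡ 1 (mod 16).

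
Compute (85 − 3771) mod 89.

3771 mod 89 = 33 (since 42·89 = 3738).
(85 − 33) mod 89 = 52.

52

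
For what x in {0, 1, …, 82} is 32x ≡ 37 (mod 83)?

32⁻¹ ≡ 13 (mod 83) because 32·13 = 416 = 5·83 + 1.
So x ≡ 13·37 = 481 ≡ 66 (mod 83).
Check: 32·66 = 2112 = 25·83 + 37.

66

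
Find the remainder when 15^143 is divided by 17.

8

By repeated squaring mod 17: 15^1≡15, 15^2≡4, 15^4≡16, 15^8≡1, 15^16≡1, 15^32≡1, 15^64≡1, 15^128≡1.
Since 143 = 1 + 2 + 4 + 8 + 128 in binary, 15^143 ≡ 15·4·16·1·1 ≡ 8 (mod 17).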